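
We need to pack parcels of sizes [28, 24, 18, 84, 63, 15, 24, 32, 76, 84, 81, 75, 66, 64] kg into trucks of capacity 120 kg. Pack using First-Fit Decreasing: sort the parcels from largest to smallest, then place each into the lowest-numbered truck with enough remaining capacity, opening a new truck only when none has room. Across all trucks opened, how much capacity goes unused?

226

Sorted descending: 84, 84, 81, 76, 75, 66, 64, 63, 32, 28, 24, 24, 18, 15.
84 kg → truck 1 (remaining 36 kg)
84 kg → truck 2 (remaining 36 kg)
81 kg → truck 3 (remaining 39 kg)
76 kg → truck 4 (remaining 44 kg)
75 kg → truck 5 (remaining 45 kg)
66 kg → truck 6 (remaining 54 kg)
64 kg → truck 7 (remaining 56 kg)
63 kg → truck 8 (remaining 57 kg)
32 kg → truck 1 (remaining 4 kg)
28 kg → truck 2 (remaining 8 kg)
24 kg → truck 3 (remaining 15 kg)
24 kg → truck 4 (remaining 20 kg)
18 kg → truck 4 (remaining 2 kg)
15 kg → truck 3 (remaining 0 kg)
8 trucks × 120 kg = 960 kg; used 734 kg; unused 226 kg.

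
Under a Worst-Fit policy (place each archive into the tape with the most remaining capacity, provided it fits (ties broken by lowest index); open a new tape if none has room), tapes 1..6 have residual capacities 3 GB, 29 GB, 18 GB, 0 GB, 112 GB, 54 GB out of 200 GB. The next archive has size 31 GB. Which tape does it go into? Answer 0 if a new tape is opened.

5

Tapes with room: tape 5 (112 GB), tape 6 (54 GB).
Most room is tape 5 with 112 GB free.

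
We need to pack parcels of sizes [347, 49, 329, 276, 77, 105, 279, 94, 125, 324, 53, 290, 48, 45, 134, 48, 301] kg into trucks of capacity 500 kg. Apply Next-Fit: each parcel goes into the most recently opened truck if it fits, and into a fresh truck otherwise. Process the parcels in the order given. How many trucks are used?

7

Put 347 kg in truck 1; 153 kg remain.
Put 49 kg in truck 1; 104 kg remain.
Put 329 kg in truck 2; 171 kg remain.
Put 276 kg in truck 3; 224 kg remain.
Put 77 kg in truck 3; 147 kg remain.
Put 105 kg in truck 3; 42 kg remain.
Put 279 kg in truck 4; 221 kg remain.
Put 94 kg in truck 4; 127 kg remain.
Put 125 kg in truck 4; 2 kg remain.
Put 324 kg in truck 5; 176 kg remain.
Put 53 kg in truck 5; 123 kg remain.
Put 290 kg in truck 6; 210 kg remain.
Put 48 kg in truck 6; 162 kg remain.
Put 45 kg in truck 6; 117 kg remain.
Put 134 kg in truck 7; 366 kg remain.
Put 48 kg in truck 7; 318 kg remain.
Put 301 kg in truck 7; 17 kg remain.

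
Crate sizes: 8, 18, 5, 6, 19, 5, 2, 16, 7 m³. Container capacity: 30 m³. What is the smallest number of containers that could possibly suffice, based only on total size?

3 containers

Total size = 8 + 18 + 5 + 6 + 19 + 5 + 2 + 16 + 7 = 86 m³.
⌈86 / 30⌉ = 3.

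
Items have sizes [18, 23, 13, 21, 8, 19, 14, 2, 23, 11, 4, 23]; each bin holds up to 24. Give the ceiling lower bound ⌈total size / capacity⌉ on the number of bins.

8 bins

Total size = 18 + 23 + 13 + 21 + 8 + 19 + 14 + 2 + 23 + 11 + 4 + 23 = 179.
⌈179 / 24⌉ = 8.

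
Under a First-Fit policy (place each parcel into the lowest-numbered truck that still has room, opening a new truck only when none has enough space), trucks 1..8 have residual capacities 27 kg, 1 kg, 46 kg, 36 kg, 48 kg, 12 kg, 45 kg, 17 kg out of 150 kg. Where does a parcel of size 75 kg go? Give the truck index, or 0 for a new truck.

0

No truck has ≥ 75 kg free, so a new truck is opened.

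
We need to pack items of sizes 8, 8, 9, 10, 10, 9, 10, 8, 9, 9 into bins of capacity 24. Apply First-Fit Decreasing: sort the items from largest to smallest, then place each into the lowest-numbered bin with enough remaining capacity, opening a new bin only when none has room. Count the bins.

Sorted descending: 10, 10, 10, 9, 9, 9, 9, 8, 8, 8.
10 → bin 1 (remaining 14)
10 → bin 1 (remaining 4)
10 → bin 2 (remaining 14)
9 → bin 2 (remaining 5)
9 → bin 3 (remaining 15)
9 → bin 3 (remaining 6)
9 → bin 4 (remaining 15)
8 → bin 4 (remaining 7)
8 → bin 5 (remaining 16)
8 → bin 5 (remaining 8)

5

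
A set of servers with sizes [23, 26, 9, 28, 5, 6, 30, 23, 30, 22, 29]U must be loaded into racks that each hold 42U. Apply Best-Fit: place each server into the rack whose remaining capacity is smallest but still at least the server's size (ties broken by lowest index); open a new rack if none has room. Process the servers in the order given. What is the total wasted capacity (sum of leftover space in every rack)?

rack 1: place 23U, 19U left
rack 2: place 26U, 16U left
rack 2: place 9U, 7U left
rack 3: place 28U, 14U left
rack 2: place 5U, 2U left
rack 3: place 6U, 8U left
rack 4: place 30U, 12U left
rack 5: place 23U, 19U left
rack 6: place 30U, 12U left
rack 7: place 22U, 20U left
rack 8: place 29U, 13U left
8 racks × 42U = 336U; used 231U; unused 105U.

105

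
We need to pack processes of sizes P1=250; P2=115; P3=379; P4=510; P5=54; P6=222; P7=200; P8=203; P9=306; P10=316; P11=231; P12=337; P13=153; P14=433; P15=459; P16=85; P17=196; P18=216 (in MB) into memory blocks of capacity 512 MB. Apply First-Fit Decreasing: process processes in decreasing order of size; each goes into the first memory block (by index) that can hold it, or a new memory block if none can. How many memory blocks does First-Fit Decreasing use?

10

Sorted descending: 510, 459, 433, 379, 337, 316, 306, 250, 231, 222, 216, 203, 200, 196, 153, 115, 85, 54.
510 MB → memory block 1 (remaining 2 MB)
459 MB → memory block 2 (remaining 53 MB)
433 MB → memory block 3 (remaining 79 MB)
379 MB → memory block 4 (remaining 133 MB)
337 MB → memory block 5 (remaining 175 MB)
316 MB → memory block 6 (remaining 196 MB)
306 MB → memory block 7 (remaining 206 MB)
250 MB → memory block 8 (remaining 262 MB)
231 MB → memory block 8 (remaining 31 MB)
222 MB → memory block 9 (remaining 290 MB)
216 MB → memory block 9 (remaining 74 MB)
203 MB → memory block 7 (remaining 3 MB)
200 MB → memory block 10 (remaining 312 MB)
196 MB → memory block 6 (remaining 0 MB)
153 MB → memory block 5 (remaining 22 MB)
115 MB → memory block 4 (remaining 18 MB)
85 MB → memory block 10 (remaining 227 MB)
54 MB → memory block 3 (remaining 25 MB)
Final memory blocks: [510] [459] [433,54] [379,115] [337,153] [316,196] [306,203] [250,231] [222,216] [200,85].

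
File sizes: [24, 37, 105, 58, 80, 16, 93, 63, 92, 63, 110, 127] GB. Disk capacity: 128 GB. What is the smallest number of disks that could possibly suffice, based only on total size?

7 disks

Total size = 24 + 37 + 105 + 58 + 80 + 16 + 93 + 63 + 92 + 63 + 110 + 127 = 868 GB.
⌈868 / 128⌉ = 7.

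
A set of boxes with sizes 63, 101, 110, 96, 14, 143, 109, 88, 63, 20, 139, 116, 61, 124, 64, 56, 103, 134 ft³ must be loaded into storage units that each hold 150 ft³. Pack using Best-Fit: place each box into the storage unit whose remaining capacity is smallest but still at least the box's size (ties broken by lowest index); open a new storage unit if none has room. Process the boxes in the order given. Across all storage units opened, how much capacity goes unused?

346

63 ft³ → storage unit 1 (remaining 87 ft³)
101 ft³ → storage unit 2 (remaining 49 ft³)
110 ft³ → storage unit 3 (remaining 40 ft³)
96 ft³ → storage unit 4 (remaining 54 ft³)
14 ft³ → storage unit 3 (remaining 26 ft³)
143 ft³ → storage unit 5 (remaining 7 ft³)
109 ft³ → storage unit 6 (remaining 41 ft³)
88 ft³ → storage unit 7 (remaining 62 ft³)
63 ft³ → storage unit 1 (remaining 24 ft³)
20 ft³ → storage unit 1 (remaining 4 ft³)
139 ft³ → storage unit 8 (remaining 11 ft³)
116 ft³ → storage unit 9 (remaining 34 ft³)
61 ft³ → storage unit 7 (remaining 1 ft³)
124 ft³ → storage unit 10 (remaining 26 ft³)
64 ft³ → storage unit 11 (remaining 86 ft³)
56 ft³ → storage unit 11 (remaining 30 ft³)
103 ft³ → storage unit 12 (remaining 47 ft³)
134 ft³ → storage unit 13 (remaining 16 ft³)
13 storage units × 150 ft³ = 1950 ft³; used 1604 ft³; unused 346 ft³.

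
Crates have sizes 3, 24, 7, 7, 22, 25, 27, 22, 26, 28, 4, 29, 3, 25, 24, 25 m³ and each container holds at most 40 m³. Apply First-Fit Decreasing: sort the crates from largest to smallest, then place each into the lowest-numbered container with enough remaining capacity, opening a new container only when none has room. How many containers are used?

Sorted descending: 29, 28, 27, 26, 25, 25, 25, 24, 24, 22, 22, 7, 7, 4, 3, 3.
29 m³ → container 1 (remaining 11 m³)
28 m³ → container 2 (remaining 12 m³)
27 m³ → container 3 (remaining 13 m³)
26 m³ → container 4 (remaining 14 m³)
25 m³ → container 5 (remaining 15 m³)
25 m³ → container 6 (remaining 15 m³)
25 m³ → container 7 (remaining 15 m³)
24 m³ → container 8 (remaining 16 m³)
24 m³ → container 9 (remaining 16 m³)
22 m³ → container 10 (remaining 18 m³)
22 m³ → container 11 (remaining 18 m³)
7 m³ → container 1 (remaining 4 m³)
7 m³ → container 2 (remaining 5 m³)
4 m³ → container 1 (remaining 0 m³)
3 m³ → container 2 (remaining 2 m³)
3 m³ → container 3 (remaining 10 m³)
Final containers: [29,7,4] [28,7,3] [27,3] [26] [25] [25] [25] [24] [24] [22] [22].

11 containers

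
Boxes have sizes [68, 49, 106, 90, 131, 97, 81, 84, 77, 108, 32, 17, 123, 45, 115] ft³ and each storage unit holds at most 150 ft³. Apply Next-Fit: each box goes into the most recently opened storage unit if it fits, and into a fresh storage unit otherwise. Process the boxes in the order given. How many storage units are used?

Put 68 ft³ in storage unit 1; 82 ft³ remain.
Put 49 ft³ in storage unit 1; 33 ft³ remain.
Put 106 ft³ in storage unit 2; 44 ft³ remain.
Put 90 ft³ in storage unit 3; 60 ft³ remain.
Put 131 ft³ in storage unit 4; 19 ft³ remain.
Put 97 ft³ in storage unit 5; 53 ft³ remain.
Put 81 ft³ in storage unit 6; 69 ft³ remain.
Put 84 ft³ in storage unit 7; 66 ft³ remain.
Put 77 ft³ in storage unit 8; 73 ft³ remain.
Put 108 ft³ in storage unit 9; 42 ft³ remain.
Put 32 ft³ in storage unit 9; 10 ft³ remain.
Put 17 ft³ in storage unit 10; 133 ft³ remain.
Put 123 ft³ in storage unit 10; 10 ft³ remain.
Put 45 ft³ in storage unit 11; 105 ft³ remain.
Put 115 ft³ in storage unit 12; 35 ft³ remain.
Final storage units: [68,49] [106] [90] [131] [97] [81] [84] [77] [108,32] [17,123] [45] [115].

12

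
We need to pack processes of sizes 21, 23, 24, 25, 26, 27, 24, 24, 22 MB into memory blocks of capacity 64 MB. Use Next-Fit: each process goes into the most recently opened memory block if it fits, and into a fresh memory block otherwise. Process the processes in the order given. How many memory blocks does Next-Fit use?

5 memory blocks

memory block 1: place 21 MB, 43 MB left
memory block 1: place 23 MB, 20 MB left
memory block 2: place 24 MB, 40 MB left
memory block 2: place 25 MB, 15 MB left
memory block 3: place 26 MB, 38 MB left
memory block 3: place 27 MB, 11 MB left
memory block 4: place 24 MB, 40 MB left
memory block 4: place 24 MB, 16 MB left
memory block 5: place 22 MB, 42 MB left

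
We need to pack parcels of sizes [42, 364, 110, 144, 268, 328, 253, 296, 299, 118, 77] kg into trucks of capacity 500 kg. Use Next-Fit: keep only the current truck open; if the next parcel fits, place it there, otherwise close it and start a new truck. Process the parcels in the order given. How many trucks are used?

Put 42 kg in truck 1; 458 kg remain.
Put 364 kg in truck 1; 94 kg remain.
Put 110 kg in truck 2; 390 kg remain.
Put 144 kg in truck 2; 246 kg remain.
Put 268 kg in truck 3; 232 kg remain.
Put 328 kg in truck 4; 172 kg remain.
Put 253 kg in truck 5; 247 kg remain.
Put 296 kg in truck 6; 204 kg remain.
Put 299 kg in truck 7; 201 kg remain.
Put 118 kg in truck 7; 83 kg remain.
Put 77 kg in truck 7; 6 kg remain.
Final trucks: [42,364] [110,144] [268] [328] [253] [296] [299,118,77].

7 trucks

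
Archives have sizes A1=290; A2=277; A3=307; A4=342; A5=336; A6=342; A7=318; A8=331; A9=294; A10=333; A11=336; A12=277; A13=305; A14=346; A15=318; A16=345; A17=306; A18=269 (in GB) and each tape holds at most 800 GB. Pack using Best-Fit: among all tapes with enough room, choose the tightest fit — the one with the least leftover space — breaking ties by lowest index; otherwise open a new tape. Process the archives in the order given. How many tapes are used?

9 tapes

Put A1 (290 GB) in tape 1; 510 GB remain.
Put A2 (277 GB) in tape 1; 233 GB remain.
Put A3 (307 GB) in tape 2; 493 GB remain.
Put A4 (342 GB) in tape 2; 151 GB remain.
Put A5 (336 GB) in tape 3; 464 GB remain.
Put A6 (342 GB) in tape 3; 122 GB remain.
Put A7 (318 GB) in tape 4; 482 GB remain.
Put A8 (331 GB) in tape 4; 151 GB remain.
Put A9 (294 GB) in tape 5; 506 GB remain.
Put A10 (333 GB) in tape 5; 173 GB remain.
Put A11 (336 GB) in tape 6; 464 GB remain.
Put A12 (277 GB) in tape 6; 187 GB remain.
Put A13 (305 GB) in tape 7; 495 GB remain.
Put A14 (346 GB) in tape 7; 149 GB remain.
Put A15 (318 GB) in tape 8; 482 GB remain.
Put A16 (345 GB) in tape 8; 137 GB remain.
Put A17 (306 GB) in tape 9; 494 GB remain.
Put A18 (269 GB) in tape 9; 225 GB remain.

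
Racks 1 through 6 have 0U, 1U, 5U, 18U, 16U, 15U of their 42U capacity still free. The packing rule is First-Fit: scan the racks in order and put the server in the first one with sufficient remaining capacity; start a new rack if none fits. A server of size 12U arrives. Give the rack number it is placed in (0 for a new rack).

Racks with room: rack 4 (18U), rack 5 (16U), rack 6 (15U).
The first with room is rack 4.

4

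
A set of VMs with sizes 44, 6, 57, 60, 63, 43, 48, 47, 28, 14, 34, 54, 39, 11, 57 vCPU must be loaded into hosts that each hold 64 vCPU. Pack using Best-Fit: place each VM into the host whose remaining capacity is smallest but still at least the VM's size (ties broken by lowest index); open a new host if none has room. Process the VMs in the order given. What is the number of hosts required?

11 hosts

host 1: place 44 vCPU, 20 vCPU left
host 1: place 6 vCPU, 14 vCPU left
host 2: place 57 vCPU, 7 vCPU left
host 3: place 60 vCPU, 4 vCPU left
host 4: place 63 vCPU, 1 vCPU left
host 5: place 43 vCPU, 21 vCPU left
host 6: place 48 vCPU, 16 vCPU left
host 7: place 47 vCPU, 17 vCPU left
host 8: place 28 vCPU, 36 vCPU left
host 1: place 14 vCPU, 0 vCPU left
host 8: place 34 vCPU, 2 vCPU left
host 9: place 54 vCPU, 10 vCPU left
host 10: place 39 vCPU, 25 vCPU left
host 6: place 11 vCPU, 5 vCPU left
host 11: place 57 vCPU, 7 vCPU left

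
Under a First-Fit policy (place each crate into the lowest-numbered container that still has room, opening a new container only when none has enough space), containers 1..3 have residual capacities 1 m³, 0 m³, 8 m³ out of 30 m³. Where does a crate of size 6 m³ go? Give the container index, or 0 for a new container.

Containers with room: container 3 (8 m³).
The first with room is container 3.

3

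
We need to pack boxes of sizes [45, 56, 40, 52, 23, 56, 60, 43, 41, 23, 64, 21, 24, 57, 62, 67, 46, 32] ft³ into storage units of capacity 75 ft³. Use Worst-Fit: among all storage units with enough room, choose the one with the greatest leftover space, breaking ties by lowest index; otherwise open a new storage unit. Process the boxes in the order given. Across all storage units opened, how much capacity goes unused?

238

storage unit 1: place 45 ft³, 30 ft³ left
storage unit 2: place 56 ft³, 19 ft³ left
storage unit 3: place 40 ft³, 35 ft³ left
storage unit 4: place 52 ft³, 23 ft³ left
storage unit 3: place 23 ft³, 12 ft³ left
storage unit 5: place 56 ft³, 19 ft³ left
storage unit 6: place 60 ft³, 15 ft³ left
storage unit 7: place 43 ft³, 32 ft³ left
storage unit 8: place 41 ft³, 34 ft³ left
storage unit 8: place 23 ft³, 11 ft³ left
storage unit 9: place 64 ft³, 11 ft³ left
storage unit 7: place 21 ft³, 11 ft³ left
storage unit 1: place 24 ft³, 6 ft³ left
storage unit 10: place 57 ft³, 18 ft³ left
storage unit 11: place 62 ft³, 13 ft³ left
storage unit 12: place 67 ft³, 8 ft³ left
storage unit 13: place 46 ft³, 29 ft³ left
storage unit 14: place 32 ft³, 43 ft³ left
14 storage units × 75 ft³ = 1050 ft³; used 812 ft³; unused 238 ft³.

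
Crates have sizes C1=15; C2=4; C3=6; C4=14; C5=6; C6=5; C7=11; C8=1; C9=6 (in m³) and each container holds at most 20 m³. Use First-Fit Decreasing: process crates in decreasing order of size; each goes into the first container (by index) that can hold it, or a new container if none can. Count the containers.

Sorted descending: 15, 14, 11, 6, 6, 6, 5, 4, 1.
15 m³ → container 1 (remaining 5 m³)
14 m³ → container 2 (remaining 6 m³)
11 m³ → container 3 (remaining 9 m³)
6 m³ → container 2 (remaining 0 m³)
6 m³ → container 3 (remaining 3 m³)
6 m³ → container 4 (remaining 14 m³)
5 m³ → container 1 (remaining 0 m³)
4 m³ → container 4 (remaining 10 m³)
1 m³ → container 3 (remaining 2 m³)

4 containers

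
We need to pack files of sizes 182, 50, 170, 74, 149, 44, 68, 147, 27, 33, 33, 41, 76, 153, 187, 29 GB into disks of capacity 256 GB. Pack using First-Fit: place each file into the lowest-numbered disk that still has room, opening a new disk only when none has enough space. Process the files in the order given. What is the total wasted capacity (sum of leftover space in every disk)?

329

disk 1: place 182 GB, 74 GB left
disk 1: place 50 GB, 24 GB left
disk 2: place 170 GB, 86 GB left
disk 2: place 74 GB, 12 GB left
disk 3: place 149 GB, 107 GB left
disk 3: place 44 GB, 63 GB left
disk 4: place 68 GB, 188 GB left
disk 4: place 147 GB, 41 GB left
disk 3: place 27 GB, 36 GB left
disk 3: place 33 GB, 3 GB left
disk 4: place 33 GB, 8 GB left
disk 5: place 41 GB, 215 GB left
disk 5: place 76 GB, 139 GB left
disk 6: place 153 GB, 103 GB left
disk 7: place 187 GB, 69 GB left
disk 5: place 29 GB, 110 GB left
7 disks × 256 GB = 1792 GB; used 1463 GB; unused 329 GB.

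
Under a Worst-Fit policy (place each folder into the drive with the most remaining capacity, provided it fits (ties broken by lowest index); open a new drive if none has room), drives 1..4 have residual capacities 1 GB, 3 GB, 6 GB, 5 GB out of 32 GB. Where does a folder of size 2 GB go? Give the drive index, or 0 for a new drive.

Drives with room: drive 2 (3 GB), drive 3 (6 GB), drive 4 (5 GB).
Most room is drive 3 with 6 GB free.

3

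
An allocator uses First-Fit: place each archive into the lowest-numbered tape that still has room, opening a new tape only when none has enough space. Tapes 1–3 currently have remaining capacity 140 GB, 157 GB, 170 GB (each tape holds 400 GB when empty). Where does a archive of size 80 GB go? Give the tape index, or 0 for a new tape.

1

Tapes with room: tape 1 (140 GB), tape 2 (157 GB), tape 3 (170 GB).
The first with room is tape 1.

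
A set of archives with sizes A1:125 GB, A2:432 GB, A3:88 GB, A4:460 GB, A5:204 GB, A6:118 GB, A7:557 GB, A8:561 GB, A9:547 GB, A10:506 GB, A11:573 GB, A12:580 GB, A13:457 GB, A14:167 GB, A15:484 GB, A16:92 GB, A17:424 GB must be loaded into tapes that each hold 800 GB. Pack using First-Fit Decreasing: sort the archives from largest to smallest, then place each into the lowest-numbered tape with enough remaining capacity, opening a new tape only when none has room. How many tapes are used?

Sorted descending: 580, 573, 561, 557, 547, 506, 484, 460, 457, 432, 424, 204, 167, 125, 118, 92, 88.
tape 1: place 580 GB, 220 GB left
tape 2: place 573 GB, 227 GB left
tape 3: place 561 GB, 239 GB left
tape 4: place 557 GB, 243 GB left
tape 5: place 547 GB, 253 GB left
tape 6: place 506 GB, 294 GB left
tape 7: place 484 GB, 316 GB left
tape 8: place 460 GB, 340 GB left
tape 9: place 457 GB, 343 GB left
tape 10: place 432 GB, 368 GB left
tape 11: place 424 GB, 376 GB left
tape 1: place 204 GB, 16 GB left
tape 2: place 167 GB, 60 GB left
tape 3: place 125 GB, 114 GB left
tape 4: place 118 GB, 125 GB left
tape 3: place 92 GB, 22 GB left
tape 4: place 88 GB, 37 GB left

11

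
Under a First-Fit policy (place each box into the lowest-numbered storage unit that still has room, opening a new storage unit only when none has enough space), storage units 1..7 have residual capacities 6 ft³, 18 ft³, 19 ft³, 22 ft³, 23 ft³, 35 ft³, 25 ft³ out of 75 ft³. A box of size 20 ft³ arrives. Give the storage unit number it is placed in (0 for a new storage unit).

Storage units with room: storage unit 4 (22 ft³), storage unit 5 (23 ft³), storage unit 6 (35 ft³), storage unit 7 (25 ft³).
The first with room is storage unit 4.

4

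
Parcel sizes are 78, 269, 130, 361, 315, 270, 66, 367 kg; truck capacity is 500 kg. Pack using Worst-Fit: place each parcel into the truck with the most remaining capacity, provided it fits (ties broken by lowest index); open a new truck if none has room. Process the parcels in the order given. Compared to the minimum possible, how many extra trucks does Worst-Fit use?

Worst-Fit: [78,269,130] [361] [315] [270,66] [367] → 5 trucks.
5 parcels exceed 250 kg (half the capacity), and no two of those can share a truck, so at least 5 trucks are needed.
So 5 is already optimal.

0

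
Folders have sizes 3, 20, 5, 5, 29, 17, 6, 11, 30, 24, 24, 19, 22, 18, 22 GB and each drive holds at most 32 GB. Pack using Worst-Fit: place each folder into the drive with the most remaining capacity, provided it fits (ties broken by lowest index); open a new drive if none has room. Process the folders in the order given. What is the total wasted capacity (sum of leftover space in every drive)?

65

3 GB → drive 1 (remaining 29 GB)
20 GB → drive 1 (remaining 9 GB)
5 GB → drive 1 (remaining 4 GB)
5 GB → drive 2 (remaining 27 GB)
29 GB → drive 3 (remaining 3 GB)
17 GB → drive 2 (remaining 10 GB)
6 GB → drive 2 (remaining 4 GB)
11 GB → drive 4 (remaining 21 GB)
30 GB → drive 5 (remaining 2 GB)
24 GB → drive 6 (remaining 8 GB)
24 GB → drive 7 (remaining 8 GB)
19 GB → drive 4 (remaining 2 GB)
22 GB → drive 8 (remaining 10 GB)
18 GB → drive 9 (remaining 14 GB)
22 GB → drive 10 (remaining 10 GB)
10 drives × 32 GB = 320 GB; used 255 GB; unused 65 GB.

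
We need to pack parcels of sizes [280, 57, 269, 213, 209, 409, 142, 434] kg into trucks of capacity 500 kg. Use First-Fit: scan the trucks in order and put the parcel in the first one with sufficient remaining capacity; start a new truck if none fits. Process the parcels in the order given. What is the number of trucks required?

5

280 kg → truck 1 (remaining 220 kg)
57 kg → truck 1 (remaining 163 kg)
269 kg → truck 2 (remaining 231 kg)
213 kg → truck 2 (remaining 18 kg)
209 kg → truck 3 (remaining 291 kg)
409 kg → truck 4 (remaining 91 kg)
142 kg → truck 1 (remaining 21 kg)
434 kg → truck 5 (remaining 66 kg)
Final trucks: [280,57,142] [269,213] [209] [409] [434].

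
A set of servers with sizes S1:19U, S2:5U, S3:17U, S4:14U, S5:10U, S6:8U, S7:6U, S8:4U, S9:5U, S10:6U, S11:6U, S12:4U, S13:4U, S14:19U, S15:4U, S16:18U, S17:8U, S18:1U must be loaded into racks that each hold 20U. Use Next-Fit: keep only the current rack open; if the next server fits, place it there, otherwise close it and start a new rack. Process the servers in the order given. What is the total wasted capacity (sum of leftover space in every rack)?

62

S1 (19U) → rack 1 (remaining 1U)
S2 (5U) → rack 2 (remaining 15U)
S3 (17U) → rack 3 (remaining 3U)
S4 (14U) → rack 4 (remaining 6U)
S5 (10U) → rack 5 (remaining 10U)
S6 (8U) → rack 5 (remaining 2U)
S7 (6U) → rack 6 (remaining 14U)
S8 (4U) → rack 6 (remaining 10U)
S9 (5U) → rack 6 (remaining 5U)
S10 (6U) → rack 7 (remaining 14U)
S11 (6U) → rack 7 (remaining 8U)
S12 (4U) → rack 7 (remaining 4U)
S13 (4U) → rack 7 (remaining 0U)
S14 (19U) → rack 8 (remaining 1U)
S15 (4U) → rack 9 (remaining 16U)
S16 (18U) → rack 10 (remaining 2U)
S17 (8U) → rack 11 (remaining 12U)
S18 (1U) → rack 11 (remaining 11U)
11 racks × 20U = 220U; used 158U; unused 62U.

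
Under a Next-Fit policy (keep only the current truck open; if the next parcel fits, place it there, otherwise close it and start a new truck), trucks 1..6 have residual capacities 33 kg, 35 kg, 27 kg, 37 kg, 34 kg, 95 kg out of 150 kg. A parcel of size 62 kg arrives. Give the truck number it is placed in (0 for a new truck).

Next-Fit only looks at truck 6, which has 95 kg free.
62 kg fits there.

6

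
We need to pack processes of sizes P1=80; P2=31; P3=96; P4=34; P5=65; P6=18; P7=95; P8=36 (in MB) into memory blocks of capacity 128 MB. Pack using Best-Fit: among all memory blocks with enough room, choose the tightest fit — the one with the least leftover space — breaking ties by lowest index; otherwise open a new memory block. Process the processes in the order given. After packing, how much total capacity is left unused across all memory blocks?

185

Put P1 (80 MB) in memory block 1; 48 MB remain.
Put P2 (31 MB) in memory block 1; 17 MB remain.
Put P3 (96 MB) in memory block 2; 32 MB remain.
Put P4 (34 MB) in memory block 3; 94 MB remain.
Put P5 (65 MB) in memory block 3; 29 MB remain.
Put P6 (18 MB) in memory block 3; 11 MB remain.
Put P7 (95 MB) in memory block 4; 33 MB remain.
Put P8 (36 MB) in memory block 5; 92 MB remain.
5 memory blocks × 128 MB = 640 MB; used 455 MB; unused 185 MB.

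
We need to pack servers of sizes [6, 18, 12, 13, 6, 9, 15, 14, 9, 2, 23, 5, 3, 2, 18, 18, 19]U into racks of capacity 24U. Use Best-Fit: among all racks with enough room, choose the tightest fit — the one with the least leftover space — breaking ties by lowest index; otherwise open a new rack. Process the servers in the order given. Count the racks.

9

rack 1: place 6U, 18U left
rack 1: place 18U, 0U left
rack 2: place 12U, 12U left
rack 3: place 13U, 11U left
rack 3: place 6U, 5U left
rack 2: place 9U, 3U left
rack 4: place 15U, 9U left
rack 5: place 14U, 10U left
rack 4: place 9U, 0U left
rack 2: place 2U, 1U left
rack 6: place 23U, 1U left
rack 3: place 5U, 0U left
rack 5: place 3U, 7U left
rack 5: place 2U, 5U left
rack 7: place 18U, 6U left
rack 8: place 18U, 6U left
rack 9: place 19U, 5U left
Final racks: [6,18] [12,9,2] [13,6,5] [15,9] [14,3,2] [23] [18] [18] [19].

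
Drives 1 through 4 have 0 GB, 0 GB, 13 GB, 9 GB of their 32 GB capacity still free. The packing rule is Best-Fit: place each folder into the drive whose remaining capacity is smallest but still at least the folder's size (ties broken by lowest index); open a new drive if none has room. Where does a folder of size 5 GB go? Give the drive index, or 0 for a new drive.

4

Drives with room: drive 3 (13 GB), drive 4 (9 GB).
Tightest fit is drive 4 with 9 GB free.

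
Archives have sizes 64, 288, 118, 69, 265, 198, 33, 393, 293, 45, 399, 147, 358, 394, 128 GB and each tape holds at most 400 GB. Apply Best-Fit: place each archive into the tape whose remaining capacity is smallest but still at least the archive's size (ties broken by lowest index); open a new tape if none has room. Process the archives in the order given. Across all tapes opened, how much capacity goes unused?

408

Put 64 GB in tape 1; 336 GB remain.
Put 288 GB in tape 1; 48 GB remain.
Put 118 GB in tape 2; 282 GB remain.
Put 69 GB in tape 2; 213 GB remain.
Put 265 GB in tape 3; 135 GB remain.
Put 198 GB in tape 2; 15 GB remain.
Put 33 GB in tape 1; 15 GB remain.
Put 393 GB in tape 4; 7 GB remain.
Put 293 GB in tape 5; 107 GB remain.
Put 45 GB in tape 5; 62 GB remain.
Put 399 GB in tape 6; 1 GB remain.
Put 147 GB in tape 7; 253 GB remain.
Put 358 GB in tape 8; 42 GB remain.
Put 394 GB in tape 9; 6 GB remain.
Put 128 GB in tape 3; 7 GB remain.
9 tapes × 400 GB = 3600 GB; used 3192 GB; unused 408 GB.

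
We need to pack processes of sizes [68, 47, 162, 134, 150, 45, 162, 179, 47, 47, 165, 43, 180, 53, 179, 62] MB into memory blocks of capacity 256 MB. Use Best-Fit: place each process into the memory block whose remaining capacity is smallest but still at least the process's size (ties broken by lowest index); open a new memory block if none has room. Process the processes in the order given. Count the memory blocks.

8 memory blocks

Put 68 MB in memory block 1; 188 MB remain.
Put 47 MB in memory block 1; 141 MB remain.
Put 162 MB in memory block 2; 94 MB remain.
Put 134 MB in memory block 1; 7 MB remain.
Put 150 MB in memory block 3; 106 MB remain.
Put 45 MB in memory block 2; 49 MB remain.
Put 162 MB in memory block 4; 94 MB remain.
Put 179 MB in memory block 5; 77 MB remain.
Put 47 MB in memory block 2; 2 MB remain.
Put 47 MB in memory block 5; 30 MB remain.
Put 165 MB in memory block 6; 91 MB remain.
Put 43 MB in memory block 6; 48 MB remain.
Put 180 MB in memory block 7; 76 MB remain.
Put 53 MB in memory block 7; 23 MB remain.
Put 179 MB in memory block 8; 77 MB remain.
Put 62 MB in memory block 8; 15 MB remain.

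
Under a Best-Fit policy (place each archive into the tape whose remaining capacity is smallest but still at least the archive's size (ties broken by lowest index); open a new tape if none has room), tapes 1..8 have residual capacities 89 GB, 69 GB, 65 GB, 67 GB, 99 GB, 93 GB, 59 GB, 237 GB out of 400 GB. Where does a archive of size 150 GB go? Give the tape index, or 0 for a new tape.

Tapes with room: tape 8 (237 GB).
Tightest fit is tape 8 with 237 GB free.

8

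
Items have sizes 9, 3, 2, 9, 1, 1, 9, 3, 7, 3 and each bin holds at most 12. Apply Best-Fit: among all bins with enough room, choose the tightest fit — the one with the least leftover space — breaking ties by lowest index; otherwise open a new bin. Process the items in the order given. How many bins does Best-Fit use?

Put 9 in bin 1; 3 remain.
Put 3 in bin 1; 0 remain.
Put 2 in bin 2; 10 remain.
Put 9 in bin 2; 1 remain.
Put 1 in bin 2; 0 remain.
Put 1 in bin 3; 11 remain.
Put 9 in bin 3; 2 remain.
Put 3 in bin 4; 9 remain.
Put 7 in bin 4; 2 remain.
Put 3 in bin 5; 9 remain.
Final bins: [9,3] [2,9,1] [1,9] [3,7] [3].

5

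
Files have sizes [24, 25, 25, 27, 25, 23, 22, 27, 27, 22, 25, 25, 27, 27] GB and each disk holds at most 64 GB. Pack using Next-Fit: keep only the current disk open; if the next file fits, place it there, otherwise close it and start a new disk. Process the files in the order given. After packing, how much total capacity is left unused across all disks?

Put 24 GB in disk 1; 40 GB remain.
Put 25 GB in disk 1; 15 GB remain.
Put 25 GB in disk 2; 39 GB remain.
Put 27 GB in disk 2; 12 GB remain.
Put 25 GB in disk 3; 39 GB remain.
Put 23 GB in disk 3; 16 GB remain.
Put 22 GB in disk 4; 42 GB remain.
Put 27 GB in disk 4; 15 GB remain.
Put 27 GB in disk 5; 37 GB remain.
Put 22 GB in disk 5; 15 GB remain.
Put 25 GB in disk 6; 39 GB remain.
Put 25 GB in disk 6; 14 GB remain.
Put 27 GB in disk 7; 37 GB remain.
Put 27 GB in disk 7; 10 GB remain.
7 disks × 64 GB = 448 GB; used 351 GB; unused 97 GB.

97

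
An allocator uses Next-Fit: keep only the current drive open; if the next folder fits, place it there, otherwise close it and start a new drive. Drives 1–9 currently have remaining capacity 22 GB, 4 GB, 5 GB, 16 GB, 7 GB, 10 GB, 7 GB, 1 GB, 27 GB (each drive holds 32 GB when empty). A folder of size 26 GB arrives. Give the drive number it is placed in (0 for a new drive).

9

Next-Fit only looks at drive 9, which has 27 GB free.
26 GB fits there.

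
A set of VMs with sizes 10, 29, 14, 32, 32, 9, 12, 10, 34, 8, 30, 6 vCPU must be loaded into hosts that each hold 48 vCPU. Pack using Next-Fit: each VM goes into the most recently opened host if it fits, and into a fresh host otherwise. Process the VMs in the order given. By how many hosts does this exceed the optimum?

1

Next-Fit: [10,29] [14,32] [32,9] [12,10] [34,8] [30,6] → 6 hosts.
Total size 226 vCPU; any packing needs at least ⌈226/48⌉ = 5 hosts.
An optimal packing achieves that bound: [34,14] [32,12] [32,10,6] [30,10,8] [29,9] → 5 hosts.
Excess: 6 − 5 = 1.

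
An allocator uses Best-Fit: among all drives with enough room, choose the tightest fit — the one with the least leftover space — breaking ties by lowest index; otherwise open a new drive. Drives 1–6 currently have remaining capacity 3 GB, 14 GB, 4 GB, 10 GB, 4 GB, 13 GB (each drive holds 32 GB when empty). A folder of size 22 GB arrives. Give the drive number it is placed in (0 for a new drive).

0

No drive has ≥ 22 GB free, so a new drive is opened.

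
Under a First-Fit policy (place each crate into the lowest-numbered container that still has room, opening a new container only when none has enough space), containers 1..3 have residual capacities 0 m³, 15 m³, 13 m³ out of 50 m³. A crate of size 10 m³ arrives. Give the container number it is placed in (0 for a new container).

Containers with room: container 2 (15 m³), container 3 (13 m³).
The first with room is container 2.

2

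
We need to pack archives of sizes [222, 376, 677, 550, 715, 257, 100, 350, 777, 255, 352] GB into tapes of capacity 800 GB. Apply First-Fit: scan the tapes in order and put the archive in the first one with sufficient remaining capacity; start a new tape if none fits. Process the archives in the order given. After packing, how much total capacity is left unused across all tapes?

Put 222 GB in tape 1; 578 GB remain.
Put 376 GB in tape 1; 202 GB remain.
Put 677 GB in tape 2; 123 GB remain.
Put 550 GB in tape 3; 250 GB remain.
Put 715 GB in tape 4; 85 GB remain.
Put 257 GB in tape 5; 543 GB remain.
Put 100 GB in tape 1; 102 GB remain.
Put 350 GB in tape 5; 193 GB remain.
Put 777 GB in tape 6; 23 GB remain.
Put 255 GB in tape 7; 545 GB remain.
Put 352 GB in tape 7; 193 GB remain.
7 tapes × 800 GB = 5600 GB; used 4631 GB; unused 969 GB.

969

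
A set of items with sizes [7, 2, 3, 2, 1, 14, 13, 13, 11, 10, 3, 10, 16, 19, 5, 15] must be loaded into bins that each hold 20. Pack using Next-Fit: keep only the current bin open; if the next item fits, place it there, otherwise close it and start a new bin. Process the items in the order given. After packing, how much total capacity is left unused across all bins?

56

7 → bin 1 (remaining 13)
2 → bin 1 (remaining 11)
3 → bin 1 (remaining 8)
2 → bin 1 (remaining 6)
1 → bin 1 (remaining 5)
14 → bin 2 (remaining 6)
13 → bin 3 (remaining 7)
13 → bin 4 (remaining 7)
11 → bin 5 (remaining 9)
10 → bin 6 (remaining 10)
3 → bin 6 (remaining 7)
10 → bin 7 (remaining 10)
16 → bin 8 (remaining 4)
19 → bin 9 (remaining 1)
5 → bin 10 (remaining 15)
15 → bin 10 (remaining 0)
10 bins × 20 = 200; used 144; unused 56.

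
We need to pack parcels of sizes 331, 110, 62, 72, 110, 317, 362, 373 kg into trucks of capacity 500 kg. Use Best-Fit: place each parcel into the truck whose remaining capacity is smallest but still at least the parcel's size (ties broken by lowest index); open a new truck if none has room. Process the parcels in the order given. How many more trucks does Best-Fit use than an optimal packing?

1

Best-Fit: [331,110] [62,72,110] [317] [362] [373] → 5 trucks.
Total size 1737 kg; any packing needs at least ⌈1737/500⌉ = 4 trucks.
An optimal packing achieves that bound: [373,110] [362,110] [331,72,62] [317] → 4 trucks.
Excess: 5 − 4 = 1.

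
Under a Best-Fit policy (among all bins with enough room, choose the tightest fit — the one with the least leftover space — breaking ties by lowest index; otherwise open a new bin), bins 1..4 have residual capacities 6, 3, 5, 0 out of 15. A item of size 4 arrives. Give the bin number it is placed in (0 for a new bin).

3

Bins with room: bin 1 (6), bin 3 (5).
Tightest fit is bin 3 with 5 free.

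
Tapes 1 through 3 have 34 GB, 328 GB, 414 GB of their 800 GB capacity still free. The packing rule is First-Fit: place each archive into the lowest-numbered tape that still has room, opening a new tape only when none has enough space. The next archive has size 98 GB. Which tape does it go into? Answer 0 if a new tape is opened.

2

Tapes with room: tape 2 (328 GB), tape 3 (414 GB).
The first with room is tape 2.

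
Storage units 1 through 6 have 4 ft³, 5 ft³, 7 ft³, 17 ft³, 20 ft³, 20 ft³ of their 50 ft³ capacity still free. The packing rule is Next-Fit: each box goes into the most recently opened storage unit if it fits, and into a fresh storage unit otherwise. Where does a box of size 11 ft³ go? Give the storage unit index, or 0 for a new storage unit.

Next-Fit only looks at storage unit 6, which has 20 ft³ free.
11 ft³ fits there.

6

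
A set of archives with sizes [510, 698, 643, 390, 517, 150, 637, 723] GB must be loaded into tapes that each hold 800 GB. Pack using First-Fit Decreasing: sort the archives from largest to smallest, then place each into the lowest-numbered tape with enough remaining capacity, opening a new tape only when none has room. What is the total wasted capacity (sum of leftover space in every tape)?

1332

Sorted descending: 723, 698, 643, 637, 517, 510, 390, 150.
tape 1: place 723 GB, 77 GB left
tape 2: place 698 GB, 102 GB left
tape 3: place 643 GB, 157 GB left
tape 4: place 637 GB, 163 GB left
tape 5: place 517 GB, 283 GB left
tape 6: place 510 GB, 290 GB left
tape 7: place 390 GB, 410 GB left
tape 3: place 150 GB, 7 GB left
7 tapes × 800 GB = 5600 GB; used 4268 GB; unused 1332 GB.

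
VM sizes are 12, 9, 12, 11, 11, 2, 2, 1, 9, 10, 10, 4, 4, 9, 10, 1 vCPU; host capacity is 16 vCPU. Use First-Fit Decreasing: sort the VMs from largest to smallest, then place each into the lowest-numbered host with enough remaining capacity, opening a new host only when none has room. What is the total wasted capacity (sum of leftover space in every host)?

43

Sorted descending: 12, 12, 11, 11, 10, 10, 10, 9, 9, 9, 4, 4, 2, 2, 1, 1.
12 vCPU → host 1 (remaining 4 vCPU)
12 vCPU → host 2 (remaining 4 vCPU)
11 vCPU → host 3 (remaining 5 vCPU)
11 vCPU → host 4 (remaining 5 vCPU)
10 vCPU → host 5 (remaining 6 vCPU)
10 vCPU → host 6 (remaining 6 vCPU)
10 vCPU → host 7 (remaining 6 vCPU)
9 vCPU → host 8 (remaining 7 vCPU)
9 vCPU → host 9 (remaining 7 vCPU)
9 vCPU → host 10 (remaining 7 vCPU)
4 vCPU → host 1 (remaining 0 vCPU)
4 vCPU → host 2 (remaining 0 vCPU)
2 vCPU → host 3 (remaining 3 vCPU)
2 vCPU → host 3 (remaining 1 vCPU)
1 vCPU → host 3 (remaining 0 vCPU)
1 vCPU → host 4 (remaining 4 vCPU)
10 hosts × 16 vCPU = 160 vCPU; used 117 vCPU; unused 43 vCPU.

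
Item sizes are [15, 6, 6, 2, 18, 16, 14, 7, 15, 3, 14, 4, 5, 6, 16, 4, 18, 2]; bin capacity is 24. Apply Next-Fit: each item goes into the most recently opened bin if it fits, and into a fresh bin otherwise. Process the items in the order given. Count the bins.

9 bins

Put 15 in bin 1; 9 remain.
Put 6 in bin 1; 3 remain.
Put 6 in bin 2; 18 remain.
Put 2 in bin 2; 16 remain.
Put 18 in bin 3; 6 remain.
Put 16 in bin 4; 8 remain.
Put 14 in bin 5; 10 remain.
Put 7 in bin 5; 3 remain.
Put 15 in bin 6; 9 remain.
Put 3 in bin 6; 6 remain.
Put 14 in bin 7; 10 remain.
Put 4 in bin 7; 6 remain.
Put 5 in bin 7; 1 remain.
Put 6 in bin 8; 18 remain.
Put 16 in bin 8; 2 remain.
Put 4 in bin 9; 20 remain.
Put 18 in bin 9; 2 remain.
Put 2 in bin 9; 0 remain.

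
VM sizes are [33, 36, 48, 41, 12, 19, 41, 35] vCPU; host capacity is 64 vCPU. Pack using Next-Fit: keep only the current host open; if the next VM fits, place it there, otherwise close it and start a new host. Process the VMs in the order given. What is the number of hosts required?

33 vCPU → host 1 (remaining 31 vCPU)
36 vCPU → host 2 (remaining 28 vCPU)
48 vCPU → host 3 (remaining 16 vCPU)
41 vCPU → host 4 (remaining 23 vCPU)
12 vCPU → host 4 (remaining 11 vCPU)
19 vCPU → host 5 (remaining 45 vCPU)
41 vCPU → host 5 (remaining 4 vCPU)
35 vCPU → host 6 (remaining 29 vCPU)

6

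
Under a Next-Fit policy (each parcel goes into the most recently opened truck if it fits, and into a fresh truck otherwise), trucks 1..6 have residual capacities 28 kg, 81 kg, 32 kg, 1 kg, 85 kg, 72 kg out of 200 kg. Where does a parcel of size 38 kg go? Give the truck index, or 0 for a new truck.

Next-Fit only looks at truck 6, which has 72 kg free.
38 kg fits there.

6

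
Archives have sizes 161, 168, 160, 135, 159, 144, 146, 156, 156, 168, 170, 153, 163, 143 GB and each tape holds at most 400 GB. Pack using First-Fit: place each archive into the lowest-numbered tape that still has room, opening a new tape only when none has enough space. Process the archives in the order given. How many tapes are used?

7

tape 1: place 161 GB, 239 GB left
tape 1: place 168 GB, 71 GB left
tape 2: place 160 GB, 240 GB left
tape 2: place 135 GB, 105 GB left
tape 3: place 159 GB, 241 GB left
tape 3: place 144 GB, 97 GB left
tape 4: place 146 GB, 254 GB left
tape 4: place 156 GB, 98 GB left
tape 5: place 156 GB, 244 GB left
tape 5: place 168 GB, 76 GB left
tape 6: place 170 GB, 230 GB left
tape 6: place 153 GB, 77 GB left
tape 7: place 163 GB, 237 GB left
tape 7: place 143 GB, 94 GB left
Final tapes: [161,168] [160,135] [159,144] [146,156] [156,168] [170,153] [163,143].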